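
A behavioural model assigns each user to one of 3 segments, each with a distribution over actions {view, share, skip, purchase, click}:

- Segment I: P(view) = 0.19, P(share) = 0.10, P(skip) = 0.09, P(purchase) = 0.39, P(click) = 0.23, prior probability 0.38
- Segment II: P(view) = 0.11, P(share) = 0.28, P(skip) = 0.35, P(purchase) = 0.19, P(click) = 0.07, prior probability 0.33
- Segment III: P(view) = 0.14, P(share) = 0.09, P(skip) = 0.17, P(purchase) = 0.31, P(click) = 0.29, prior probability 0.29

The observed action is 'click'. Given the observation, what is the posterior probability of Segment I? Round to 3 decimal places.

Posterior ∝ prior × likelihood, so P(k | x) ∝ π_k f_k(x); normalise over all components.
Categorical probabilities:
  L_I = P(click | comp) = 0.23
  L_II = P(click | comp) = 0.07
  L_III = P(click | comp) = 0.29
Weight by the priors:
  π_I·L_I = 0.38 × 0.23 = 0.0874
  π_II·L_II = 0.33 × 0.07 = 0.0231
  π_III·L_III = 0.29 × 0.29 = 0.0841
Marginal: 0.0874 + 0.0231 + 0.0841 = 0.1946
So the posterior for Segment I is 0.0874 / 0.1946 ≈ 0.449.

0.449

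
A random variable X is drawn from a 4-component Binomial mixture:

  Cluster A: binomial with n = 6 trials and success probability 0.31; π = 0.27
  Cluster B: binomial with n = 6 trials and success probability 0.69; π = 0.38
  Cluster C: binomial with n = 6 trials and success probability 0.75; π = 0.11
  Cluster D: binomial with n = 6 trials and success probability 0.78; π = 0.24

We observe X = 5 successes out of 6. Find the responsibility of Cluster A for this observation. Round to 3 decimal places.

Apply Bayes' rule: the posterior for each component is proportional to its prior times its likelihood at x.
Evaluate each component's likelihood at the observed value:
  L_A = 0.0118525
  L_B = 0.29091
  L_C = 0.355957
  L_D = 0.381107
Prior × likelihood for each component:
  P(Z=A)·L_A = 0.27 × 0.0118525 = 0.00320017
  P(Z=B)·L_B = 0.38 × 0.29091 = 0.110546
  P(Z=C)·L_C = 0.11 × 0.355957 = 0.0391553
  P(Z=D)·L_D = 0.24 × 0.381107 = 0.0914657
Sum: 0.00320017 + 0.110546 + 0.0391553 + 0.0914657 = 0.244367
So the posterior for Cluster A is 0.00320017 / 0.244367 ≈ 0.013.

0.013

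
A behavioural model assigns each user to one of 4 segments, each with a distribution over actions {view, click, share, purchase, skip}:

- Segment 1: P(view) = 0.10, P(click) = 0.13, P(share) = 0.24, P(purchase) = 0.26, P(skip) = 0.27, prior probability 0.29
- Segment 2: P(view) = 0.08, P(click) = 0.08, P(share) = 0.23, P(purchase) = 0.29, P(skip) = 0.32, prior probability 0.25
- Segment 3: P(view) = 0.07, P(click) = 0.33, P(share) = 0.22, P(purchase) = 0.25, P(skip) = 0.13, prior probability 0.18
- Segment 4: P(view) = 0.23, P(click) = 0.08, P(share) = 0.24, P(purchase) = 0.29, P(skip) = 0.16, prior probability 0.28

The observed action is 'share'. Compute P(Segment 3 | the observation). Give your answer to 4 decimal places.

0.1693

The responsibility of component k is w_k f_k(x) divided by Σ_j w_j f_j(x).
Component likelihoods at x = 'share':
  p_1 = P(share | comp) = 0.24
  p_2 = P(share | comp) = 0.23
  p_3 = P(share | comp) = 0.22
  p_4 = P(share | comp) = 0.24
Weight by the priors:
  w_1·p_1 = 0.29 × 0.24 = 0.0696
  w_2·p_2 = 0.25 × 0.23 = 0.0575
  w_3·p_3 = 0.18 × 0.22 = 0.0396
  w_4·p_4 = 0.28 × 0.24 = 0.0672
Normaliser: 0.0696 + 0.0575 + 0.0396 + 0.0672 = 0.2339
P(Segment 3 | x) ≈ 0.1693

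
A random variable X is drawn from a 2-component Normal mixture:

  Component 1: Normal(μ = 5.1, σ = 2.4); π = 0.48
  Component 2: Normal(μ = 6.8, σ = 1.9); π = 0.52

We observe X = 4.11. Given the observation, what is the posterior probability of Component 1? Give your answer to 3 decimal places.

Apply Bayes' rule: the posterior for each component is proportional to its prior times its likelihood at x.
Normal densities:
  L_1 = 0.152669
  L_2 = 0.0770715
Prior × likelihood for each component:
  π_1·L_1 = 0.48 × 0.152669 = 0.073281
  π_2·L_2 = 0.52 × 0.0770715 = 0.0400772
Sum: 0.073281 + 0.0400772 = 0.113358
Responsibility of Component 1: 0.073281 / 0.113358 ≈ 0.646

0.646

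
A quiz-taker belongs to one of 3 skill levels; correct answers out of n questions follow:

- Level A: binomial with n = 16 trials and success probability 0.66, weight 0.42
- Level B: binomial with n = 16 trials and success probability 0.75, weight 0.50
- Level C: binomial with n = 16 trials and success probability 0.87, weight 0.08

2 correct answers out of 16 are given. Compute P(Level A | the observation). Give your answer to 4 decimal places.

By Bayes' theorem, P(k | x) = π_k f_k(x) / Σ_j π_j f_j(x).
Evaluate each component's likelihood at the observed value:
  L_A = 1.44203e-05
  L_B = 2.51457e-07
  L_C = 3.57624e-11
Unnormalised posteriors:
  π_A·L_A = 0.42 × 1.44203e-05 = 6.05652e-06
  π_B·L_B = 0.50 × 2.51457e-07 = 1.25729e-07
  π_C·L_C = 0.08 × 3.57624e-11 = 2.86099e-12
Denominator: 6.05652e-06 + 1.25729e-07 + 2.86099e-12 = 6.18225e-06
So the posterior for Level A is 6.05652e-06 / 6.18225e-06 ≈ 0.9797.

0.9797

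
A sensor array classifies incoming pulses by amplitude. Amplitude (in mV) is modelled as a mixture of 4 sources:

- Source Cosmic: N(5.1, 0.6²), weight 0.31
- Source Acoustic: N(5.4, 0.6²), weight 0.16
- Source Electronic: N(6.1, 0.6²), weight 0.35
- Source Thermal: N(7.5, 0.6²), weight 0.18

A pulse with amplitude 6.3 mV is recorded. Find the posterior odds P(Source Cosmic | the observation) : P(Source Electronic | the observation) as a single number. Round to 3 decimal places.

Only the two components matter; the odds are (π_i f_i(x)) / (π_j f_j(x)).
Component likelihoods at x = 6.3 mV:
  f_Cosmic = (1/(0.6·√(2π)))·exp(−(6.3−5.1)²/(2·0.6²)) = 0.664904·exp(-2.00000) = 0.0899849
  f_Acoustic = (1/(0.6·√(2π)))·exp(−(6.3−5.4)²/(2·0.6²)) = 0.664904·exp(-1.12500) = 0.215863
  f_Electronic = (1/(0.6·√(2π)))·exp(−(6.3−6.1)²/(2·0.6²)) = 0.664904·exp(-0.05556) = 0.628972
  f_Thermal = (1/(0.6·√(2π)))·exp(−(6.3−7.5)²/(2·0.6²)) = 0.664904·exp(-2.00000) = 0.0899849
0.0278953 / 0.22014 ≈ 0.127

0.127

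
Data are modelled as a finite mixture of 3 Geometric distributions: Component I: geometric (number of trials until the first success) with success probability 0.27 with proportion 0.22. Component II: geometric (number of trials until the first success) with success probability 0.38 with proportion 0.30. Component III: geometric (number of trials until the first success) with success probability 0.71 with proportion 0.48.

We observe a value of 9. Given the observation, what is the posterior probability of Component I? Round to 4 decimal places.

0.6565

By Bayes' theorem, P(k | x) = π_k f_k(x) / Σ_j π_j f_j(x).
Geometric probabilities:
  L_I = 0.27·(1−0.27)^8 = 0.27·0.080646 = 0.0217744
  L_II = 0.38·(1−0.38)^8 = 0.38·0.021834 = 0.00829692
  L_III = 0.71·(1−0.71)^8 = 0.71·5.00246e-05 = 3.55175e-05
Prior × likelihood for each component:
  π_I·L_I = 0.22 × 0.0217744 = 0.00479037
  π_II·L_II = 0.30 × 0.00829692 = 0.00248908
  π_III·L_III = 0.48 × 3.55175e-05 = 1.70484e-05
Normaliser: 0.00479037 + 0.00248908 + 1.70484e-05 = 0.0072965
Responsibility of Component I: 0.00479037 / 0.0072965 ≈ 0.6565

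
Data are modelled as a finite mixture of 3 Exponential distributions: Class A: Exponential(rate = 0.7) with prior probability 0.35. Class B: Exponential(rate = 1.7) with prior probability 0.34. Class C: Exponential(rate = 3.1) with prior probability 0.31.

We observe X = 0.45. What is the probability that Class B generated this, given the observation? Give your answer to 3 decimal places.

0.392

P(component k | x) = P(Z=k)·f_k(x) / marginal(x), where marginal(x) = Σ_j P(Z=j)·f_j(x).
Component likelihoods at x = 0.45:
  L_A = 0.510852
  L_B = 0.791068
  L_C = 0.768282
Multiply by the mixture weights:
  P(Z=A)·L_A = 0.35 × 0.510852 = 0.178798
  P(Z=B)·L_B = 0.34 × 0.791068 = 0.268963
  P(Z=C)·L_C = 0.31 × 0.768282 = 0.238168
Marginal: 0.178798 + 0.268963 + 0.238168 = 0.685929
Responsibility of Class B: 0.268963 / 0.685929 ≈ 0.392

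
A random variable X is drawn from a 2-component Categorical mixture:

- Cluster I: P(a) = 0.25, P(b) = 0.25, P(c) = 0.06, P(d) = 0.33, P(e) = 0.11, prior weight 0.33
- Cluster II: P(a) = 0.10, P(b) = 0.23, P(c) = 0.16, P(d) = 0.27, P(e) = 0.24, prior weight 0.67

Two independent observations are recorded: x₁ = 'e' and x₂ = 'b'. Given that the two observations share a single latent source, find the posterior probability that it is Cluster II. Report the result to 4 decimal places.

Posterior ∝ prior × likelihood, so P(k | x) ∝ P(Z=k) f_k(x); normalise over all components.
Since both observations come from the same component, the likelihood for component k is f_k(x₁)·f_k(x₂).
  L_I = [P(e | comp) = 0.11] × [0.25] = 0.0275
  L_II = [P(e | comp) = 0.24] × [0.23] = 0.0552
Multiply by the mixture weights:
  P(Z=I)·L_I = 0.33 × 0.0275 = 0.009075
  P(Z=II)·L_II = 0.67 × 0.0552 = 0.036984
Denominator: 0.009075 + 0.036984 = 0.046059
So the posterior for Cluster II is 0.036984 / 0.046059 ≈ 0.8030.

0.8030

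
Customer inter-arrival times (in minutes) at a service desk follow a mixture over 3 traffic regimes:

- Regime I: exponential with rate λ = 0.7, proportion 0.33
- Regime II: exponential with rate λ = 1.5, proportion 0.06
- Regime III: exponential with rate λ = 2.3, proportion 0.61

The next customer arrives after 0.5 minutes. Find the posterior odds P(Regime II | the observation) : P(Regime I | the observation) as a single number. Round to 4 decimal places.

The posterior odds equal the prior odds times the likelihood ratio: (π_i/π_j)·(f_i(x)/f_j(x)).
Evaluate each component's likelihood at the observed value:
  p_I = 0.7·e^(−0.7·0.5) = 0.7·e^(−0.3500) = 0.493282
  p_II = 1.5·e^(−1.5·0.5) = 1.5·e^(−0.7500) = 0.70855
  p_III = 2.3·e^(−2.3·0.5) = 2.3·e^(−1.1500) = 0.728265
0.042513 / 0.162783 ≈ 0.2612

0.2612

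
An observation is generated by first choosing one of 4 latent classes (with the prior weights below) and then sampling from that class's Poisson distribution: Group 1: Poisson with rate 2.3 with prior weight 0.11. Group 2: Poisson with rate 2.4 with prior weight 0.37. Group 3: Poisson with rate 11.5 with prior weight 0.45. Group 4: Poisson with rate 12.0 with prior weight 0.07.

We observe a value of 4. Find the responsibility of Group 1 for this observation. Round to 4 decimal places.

By Bayes' theorem, P(k | x) = π_k f_k(x) / Σ_j π_j f_j(x).
Component likelihoods at x = 4:
  p_1 = 0.116902
  p_2 = 0.125408
  p_3 = 0.00738233
  p_4 = 0.0053086
Multiply by the mixture weights:
  π_1·p_1 = 0.11 × 0.116902 = 0.0128592
  π_2·p_2 = 0.37 × 0.125408 = 0.0464011
  π_3·p_3 = 0.45 × 0.00738233 = 0.00332205
  π_4·p_4 = 0.07 × 0.0053086 = 0.000371602
Marginal: 0.0128592 + 0.0464011 + 0.00332205 + 0.000371602 = 0.062954
So the posterior for Group 1 is 0.0128592 / 0.062954 ≈ 0.2043.

0.2043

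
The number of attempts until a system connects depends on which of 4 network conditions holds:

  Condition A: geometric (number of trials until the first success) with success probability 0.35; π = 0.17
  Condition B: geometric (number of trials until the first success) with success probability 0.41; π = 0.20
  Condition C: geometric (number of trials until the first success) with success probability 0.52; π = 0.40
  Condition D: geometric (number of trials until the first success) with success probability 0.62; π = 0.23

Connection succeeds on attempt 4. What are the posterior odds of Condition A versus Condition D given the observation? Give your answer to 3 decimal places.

Posterior odds = (π_i f_i(x)) / (π_j f_j(x)); the normalising sum cancels.
Geometric probabilities:
  L_A = 0.0961188
  L_B = 0.0842054
  L_C = 0.0575078
  L_D = 0.0340206
Odds = (0.17/0.23) × (0.0961188/0.0340206) = 0.73913 × 2.82531 ≈ 2.088

2.088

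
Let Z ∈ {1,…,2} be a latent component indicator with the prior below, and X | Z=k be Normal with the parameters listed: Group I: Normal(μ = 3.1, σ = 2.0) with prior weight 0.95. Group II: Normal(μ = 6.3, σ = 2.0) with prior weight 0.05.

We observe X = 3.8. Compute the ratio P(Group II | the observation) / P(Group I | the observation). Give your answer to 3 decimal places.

Only the two components matter; the odds are (π_i f_i(x)) / (π_j f_j(x)).
Evaluate each component's likelihood at the observed value:
  p_I = 0.18762
  p_II = 0.0913245
Odds = (0.05/0.95) × (0.0913245/0.18762) = 0.0526316 × 0.486752 ≈ 0.026

0.026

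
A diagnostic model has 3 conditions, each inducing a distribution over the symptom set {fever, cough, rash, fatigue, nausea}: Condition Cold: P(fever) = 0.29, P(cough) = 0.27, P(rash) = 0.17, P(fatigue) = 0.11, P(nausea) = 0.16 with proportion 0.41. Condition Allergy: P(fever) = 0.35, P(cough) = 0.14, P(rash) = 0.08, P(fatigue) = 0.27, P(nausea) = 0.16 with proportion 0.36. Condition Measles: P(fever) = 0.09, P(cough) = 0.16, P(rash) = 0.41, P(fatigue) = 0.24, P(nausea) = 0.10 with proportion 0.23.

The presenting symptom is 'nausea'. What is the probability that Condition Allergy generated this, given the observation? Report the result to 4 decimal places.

0.3940

By Bayes' theorem, P(k | x) = w_k f_k(x) / Σ_j w_j f_j(x).
Categorical probabilities:
  L_Cold = P(nausea | comp) = 0.16
  L_Allergy = P(nausea | comp) = 0.16
  L_Measles = P(nausea | comp) = 0.10
Unnormalised posteriors:
  w_Cold·L_Cold = 0.41 × 0.16 = 0.0656
  w_Allergy·L_Allergy = 0.36 × 0.16 = 0.0576
  w_Measles·L_Measles = 0.23 × 0.1 = 0.023
Sum: 0.0656 + 0.0576 + 0.023 = 0.1462
So the posterior for Condition Allergy is 0.0576 / 0.1462 ≈ 0.3940.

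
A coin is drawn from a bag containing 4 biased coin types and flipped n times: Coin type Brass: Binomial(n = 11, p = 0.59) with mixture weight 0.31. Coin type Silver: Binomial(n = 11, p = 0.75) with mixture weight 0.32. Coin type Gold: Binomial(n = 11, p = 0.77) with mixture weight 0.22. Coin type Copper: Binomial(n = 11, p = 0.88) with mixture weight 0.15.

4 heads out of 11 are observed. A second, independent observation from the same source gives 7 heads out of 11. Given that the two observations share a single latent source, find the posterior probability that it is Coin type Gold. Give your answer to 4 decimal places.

P(component k | x) = P(Z=k)·f_k(x) / marginal(x), where marginal(x) = Σ_j P(Z=j)·f_j(x).
Since both observations come from the same component, the likelihood for component k is f_k(x₁)·f_k(x₂).
  L_Brass = [C(11,4)·0.59^4·0.41^7 = 330·0.121174·0.00194754 = 0.077877] × [0.232067] = 0.0180727
  L_Silver = [C(11,4)·0.75^4·0.25^7 = 330·0.316406·6.10352e-05 = 0.00637293] × [0.172069] = 0.00109658
  L_Gold = [C(11,4)·0.77^4·0.23^7 = 330·0.35153·3.40483e-05 = 0.00394977] × [0.148204] = 0.000585372
  L_Copper = [C(11,4)·0.88^4·0.12^7 = 330·0.599695·3.58318e-07 = 7.0911e-05] × [0.0279652] = 1.98304e-06
Multiply by the mixture weights:
  P(Z=Brass)·L_Brass = 0.31 × 0.0180727 = 0.00560253
  P(Z=Silver)·L_Silver = 0.32 × 0.00109658 = 0.000350907
  P(Z=Gold)·L_Gold = 0.22 × 0.000585372 = 0.000128782
  P(Z=Copper)·L_Copper = 0.15 × 1.98304e-06 = 2.97456e-07
Sum: 0.00560253 + 0.000350907 + 0.000128782 + 2.97456e-07 = 0.00608252
Responsibility of Coin type Gold: 0.000128782 / 0.00608252 ≈ 0.0212

0.0212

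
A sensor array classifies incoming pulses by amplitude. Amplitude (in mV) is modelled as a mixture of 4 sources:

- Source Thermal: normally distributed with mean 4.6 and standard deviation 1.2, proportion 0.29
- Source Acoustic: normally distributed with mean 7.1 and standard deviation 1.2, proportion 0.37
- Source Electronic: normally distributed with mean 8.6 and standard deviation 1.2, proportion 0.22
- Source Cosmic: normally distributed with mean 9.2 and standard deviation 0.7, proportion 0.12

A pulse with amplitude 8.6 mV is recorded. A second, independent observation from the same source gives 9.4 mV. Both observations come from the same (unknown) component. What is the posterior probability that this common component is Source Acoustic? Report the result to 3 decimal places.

0.062

Posterior ∝ prior × likelihood, so P(k | x) ∝ π_k f_k(x); normalise over all components.
Since both observations come from the same component, the likelihood for component k is f_k(x₁)·f_k(x₂).
  L_Thermal = [0.00128523] × [0.000111525] = 1.43336e-07
  L_Acoustic = [0.152208] × [0.0529681] = 0.00806214
  L_Electronic = [0.332452] × [0.266207] = 0.0885009
  L_Cosmic = [0.394707] × [0.547124] = 0.215954
Unnormalised posteriors:
  π_Thermal·L_Thermal = 0.29 × 1.43336e-07 = 4.15674e-08
  π_Acoustic·L_Acoustic = 0.37 × 0.00806214 = 0.00298299
  π_Electronic·L_Electronic = 0.22 × 0.0885009 = 0.0194702
  π_Cosmic·L_Cosmic = 0.12 × 0.215954 = 0.0259145
Evidence: 4.15674e-08 + 0.00298299 + 0.0194702 + 0.0259145 = 0.0483677
P(Source Acoustic | data) ≈ 0.062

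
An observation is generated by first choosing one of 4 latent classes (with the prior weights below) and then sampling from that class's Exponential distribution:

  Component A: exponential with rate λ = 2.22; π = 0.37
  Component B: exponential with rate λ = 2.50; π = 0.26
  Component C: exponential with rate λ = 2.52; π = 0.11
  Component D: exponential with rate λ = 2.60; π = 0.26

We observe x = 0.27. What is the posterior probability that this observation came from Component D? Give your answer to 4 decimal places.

0.2664

The responsibility of component k is π_k f_k(x) divided by Σ_j π_j f_j(x).
Component likelihoods at x = 0.27:
  p_A = 2.22·e^(−2.22·0.27) = 2.22·e^(−0.5994) = 1.21909
  p_B = 2.50·e^(−2.50·0.27) = 2.50·e^(−0.6750) = 1.27289
  p_C = 2.52·e^(−2.52·0.27) = 2.52·e^(−0.6804) = 1.27616
  p_D = 2.60·e^(−2.60·0.27) = 2.60·e^(−0.7020) = 1.28854
Prior × likelihood for each component:
  π_A·p_A = 0.37 × 1.21909 = 0.451064
  π_B·p_B = 0.26 × 1.27289 = 0.330952
  π_C·p_C = 0.11 × 1.27616 = 0.140378
  π_D·p_D = 0.26 × 1.28854 = 0.335021
Sum: 0.451064 + 0.330952 + 0.140378 + 0.335021 = 1.25742
P(Component D | data) = 0.335021 / 1.25742 ≈ 0.2664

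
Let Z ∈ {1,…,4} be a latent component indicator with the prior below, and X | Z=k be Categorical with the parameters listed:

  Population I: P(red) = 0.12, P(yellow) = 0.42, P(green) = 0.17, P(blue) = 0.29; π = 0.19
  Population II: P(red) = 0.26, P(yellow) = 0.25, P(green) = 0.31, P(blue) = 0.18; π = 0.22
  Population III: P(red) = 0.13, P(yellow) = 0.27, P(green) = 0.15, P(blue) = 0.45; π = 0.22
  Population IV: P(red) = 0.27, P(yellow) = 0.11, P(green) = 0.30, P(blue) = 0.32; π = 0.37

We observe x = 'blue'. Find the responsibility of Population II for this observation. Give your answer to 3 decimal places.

P(component k | x) = π_k·f_k(x) / marginal(x), where marginal(x) = Σ_j π_j·f_j(x).
Component likelihoods at x = 'blue':
  L_I = 0.29
  L_II = 0.18
  L_III = 0.45
  L_IV = 0.32
Unnormalised posteriors:
  π_I·L_I = 0.19 × 0.29 = 0.0551
  π_II·L_II = 0.22 × 0.18 = 0.0396
  π_III·L_III = 0.22 × 0.45 = 0.099
  π_IV·L_IV = 0.37 × 0.32 = 0.1184
Sum: 0.0551 + 0.0396 + 0.099 + 0.1184 = 0.3121
So the posterior for Population II is 0.0396 / 0.3121 ≈ 0.127.

0.127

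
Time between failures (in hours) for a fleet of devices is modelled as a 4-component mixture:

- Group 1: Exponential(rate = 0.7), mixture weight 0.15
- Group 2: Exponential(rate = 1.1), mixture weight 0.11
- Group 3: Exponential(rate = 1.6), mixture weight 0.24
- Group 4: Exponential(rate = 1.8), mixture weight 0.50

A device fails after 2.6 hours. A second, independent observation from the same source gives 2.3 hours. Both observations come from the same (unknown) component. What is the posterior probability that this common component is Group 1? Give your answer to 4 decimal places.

P(component k | x) = w_k·f_k(x) / marginal(x), where marginal(x) = Σ_j w_j·f_j(x).
Since both observations come from the same component, the likelihood for component k is f_k(x₁)·f_k(x₂).
  L_1 = [0.7·e^(−0.7·2.6) = 0.7·e^(−1.8200) = 0.113418] × [0.139921] = 0.0158696
  L_2 = [1.1·e^(−1.1·2.6) = 1.1·e^(−2.8600) = 0.0629956] × [0.0876249] = 0.00551999
  L_3 = [1.6·e^(−1.6·2.6) = 1.6·e^(−4.1600) = 0.0249721] × [0.0403568] = 0.00100779
  L_4 = [1.8·e^(−1.8·2.6) = 1.8·e^(−4.6800) = 0.0167022] × [0.0286611] = 0.000478705
Unnormalised posteriors:
  w_1·L_1 = 0.15 × 0.0158696 = 0.00238044
  w_2·L_2 = 0.11 × 0.00551999 = 0.000607199
  w_3·L_3 = 0.24 × 0.00100779 = 0.00024187
  w_4·L_4 = 0.50 × 0.000478705 = 0.000239352
Marginal: 0.00238044 + 0.000607199 + 0.00024187 + 0.000239352 = 0.00346886
Responsibility of Group 1: 0.00238044 / 0.00346886 ≈ 0.6862

0.6862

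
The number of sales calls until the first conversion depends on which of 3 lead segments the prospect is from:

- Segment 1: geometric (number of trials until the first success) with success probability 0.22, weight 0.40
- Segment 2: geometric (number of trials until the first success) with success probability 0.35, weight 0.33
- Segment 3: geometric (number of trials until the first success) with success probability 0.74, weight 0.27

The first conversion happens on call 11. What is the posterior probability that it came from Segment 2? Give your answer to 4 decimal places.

Posterior ∝ prior × likelihood, so P(k | x) ∝ P(Z=k) f_k(x); normalise over all components.
Geometric probabilities:
  f_1 = 0.22·(1−0.22)^10 = 0.22·0.0833578 = 0.0183387
  f_2 = 0.35·(1−0.35)^10 = 0.35·0.0134627 = 0.00471196
  f_3 = 0.74·(1−0.74)^10 = 0.74·1.41167e-06 = 1.04464e-06
Unnormalised posteriors:
  P(Z=1)·f_1 = 0.40 × 0.0183387 = 0.00733548
  P(Z=2)·f_2 = 0.33 × 0.00471196 = 0.00155495
  P(Z=3)·f_3 = 0.27 × 1.04464e-06 = 2.82052e-07
Denominator: 0.00733548 + 0.00155495 + 2.82052e-07 = 0.00889071
So the posterior for Segment 2 is 0.00155495 / 0.00889071 ≈ 0.1749.

0.1749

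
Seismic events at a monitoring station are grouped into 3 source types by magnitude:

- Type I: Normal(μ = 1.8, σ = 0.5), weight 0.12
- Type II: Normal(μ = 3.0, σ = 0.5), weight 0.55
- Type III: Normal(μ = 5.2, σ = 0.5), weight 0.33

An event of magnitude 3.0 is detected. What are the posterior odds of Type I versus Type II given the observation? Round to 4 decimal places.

Posterior odds = (P(Z=i) f_i(x)) / (P(Z=j) f_j(x)); the normalising sum cancels.
Evaluate each component's likelihood at the observed value:
  f_I = 0.0447891
  f_II = 0.797885
  f_III = 4.98849e-05
Odds = (0.12/0.55) × (0.0447891/0.797885) = 0.218182 × 0.0561348 ≈ 0.0122

0.0122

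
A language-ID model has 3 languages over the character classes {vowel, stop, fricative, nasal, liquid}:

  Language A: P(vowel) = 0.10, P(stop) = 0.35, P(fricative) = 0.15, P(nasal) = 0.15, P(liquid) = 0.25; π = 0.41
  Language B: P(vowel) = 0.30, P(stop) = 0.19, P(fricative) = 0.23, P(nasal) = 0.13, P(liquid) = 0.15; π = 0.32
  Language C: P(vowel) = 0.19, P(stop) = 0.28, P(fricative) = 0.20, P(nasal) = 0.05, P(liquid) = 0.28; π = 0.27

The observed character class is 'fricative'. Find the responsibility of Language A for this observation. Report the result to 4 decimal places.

The responsibility of component k is P(Z=k) f_k(x) divided by Σ_j P(Z=j) f_j(x).
Categorical probabilities:
  L_A = 0.15
  L_B = 0.23
  L_C = 0.2
Multiply by the mixture weights:
  P(Z=A)·L_A = 0.41 × 0.15 = 0.0615
  P(Z=B)·L_B = 0.32 × 0.23 = 0.0736
  P(Z=C)·L_C = 0.27 × 0.2 = 0.054
Evidence: 0.0615 + 0.0736 + 0.054 = 0.1891
P(Language A | 'fricative') = 0.0615 / 0.1891 ≈ 0.3252

0.3252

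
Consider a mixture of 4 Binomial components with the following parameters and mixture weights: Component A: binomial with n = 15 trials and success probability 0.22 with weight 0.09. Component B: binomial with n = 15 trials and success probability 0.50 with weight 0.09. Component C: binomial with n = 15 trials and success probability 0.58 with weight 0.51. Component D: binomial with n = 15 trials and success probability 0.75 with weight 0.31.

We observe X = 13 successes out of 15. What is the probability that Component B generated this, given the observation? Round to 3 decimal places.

Posterior ∝ prior × likelihood, so P(k | x) ∝ π_k f_k(x); normalise over all components.
Evaluate each component's likelihood at the observed value:
  f_A = 1.80665e-07
  f_B = 0.00320435
  f_C = 0.0155687
  f_D = 0.155907
Prior × likelihood for each component:
  π_A·f_A = 0.09 × 1.80665e-07 = 1.62598e-08
  π_B·f_B = 0.09 × 0.00320435 = 0.000288391
  π_C·f_C = 0.51 × 0.0155687 = 0.00794003
  π_D·f_D = 0.31 × 0.155907 = 0.0483312
Marginal: 1.62598e-08 + 0.000288391 + 0.00794003 + 0.0483312 = 0.0565596
P(Component B | data) ≈ 0.005

0.005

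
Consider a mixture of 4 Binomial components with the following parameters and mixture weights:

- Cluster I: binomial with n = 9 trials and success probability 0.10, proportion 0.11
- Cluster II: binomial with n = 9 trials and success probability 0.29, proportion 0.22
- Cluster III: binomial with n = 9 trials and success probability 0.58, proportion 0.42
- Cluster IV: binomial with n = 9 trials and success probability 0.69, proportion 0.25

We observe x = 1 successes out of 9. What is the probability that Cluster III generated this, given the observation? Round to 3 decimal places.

0.026

The responsibility of component k is π_k f_k(x) divided by Σ_j π_j f_j(x).
Binomial probabilities:
  f_I = 0.38742
  f_II = 0.168542
  f_III = 0.00505434
  f_IV = 0.000529645
Weight by the priors:
  π_I·f_I = 0.11 × 0.38742 = 0.0426163
  π_II·f_II = 0.22 × 0.168542 = 0.0370792
  π_III·f_III = 0.42 × 0.00505434 = 0.00212282
  π_IV·f_IV = 0.25 × 0.000529645 = 0.000132411
Marginal: 0.0426163 + 0.0370792 + 0.00212282 + 0.000132411 = 0.0819507
Responsibility of Cluster III: 0.00212282 / 0.0819507 ≈ 0.026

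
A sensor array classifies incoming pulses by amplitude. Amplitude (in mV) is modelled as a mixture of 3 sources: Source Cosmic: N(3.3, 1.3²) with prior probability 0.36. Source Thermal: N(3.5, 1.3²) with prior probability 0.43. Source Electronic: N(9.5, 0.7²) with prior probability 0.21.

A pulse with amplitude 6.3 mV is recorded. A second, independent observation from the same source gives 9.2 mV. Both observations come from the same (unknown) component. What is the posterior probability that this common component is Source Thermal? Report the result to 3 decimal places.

0.124

By Bayes' theorem, P(k | x) = P(Z=k) f_k(x) / Σ_j P(Z=j) f_j(x).
Since both observations come from the same component, the likelihood for component k is f_k(x₁)·f_k(x₂).
  L_Cosmic = [(1/(1.3·√(2π)))·exp(−(6.3−3.3)²/(2·1.3²)) = 0.306879·exp(-2.66272) = 0.0214073] × [1.03335e-05] = 2.21212e-07
  L_Thermal = [(1/(1.3·√(2π)))·exp(−(6.3−3.5)²/(2·1.3²)) = 0.306879·exp(-2.31953) = 0.0301723] × [2.05278e-05] = 6.19373e-07
  L_Electronic = [(1/(0.7·√(2π)))·exp(−(6.3−9.5)²/(2·0.7²)) = 0.569918·exp(-10.44898) = 1.6515e-05] × [0.51991] = 8.58629e-06
Multiply by the mixture weights:
  P(Z=Cosmic)·L_Cosmic = 0.36 × 2.21212e-07 = 7.96363e-08
  P(Z=Thermal)·L_Thermal = 0.43 × 6.19373e-07 = 2.6633e-07
  P(Z=Electronic)·L_Electronic = 0.21 × 8.58629e-06 = 1.80312e-06
Evidence: 7.96363e-08 + 2.6633e-07 + 1.80312e-06 = 2.14909e-06
So the posterior for Source Thermal is 2.6633e-07 / 2.14909e-06 ≈ 0.124.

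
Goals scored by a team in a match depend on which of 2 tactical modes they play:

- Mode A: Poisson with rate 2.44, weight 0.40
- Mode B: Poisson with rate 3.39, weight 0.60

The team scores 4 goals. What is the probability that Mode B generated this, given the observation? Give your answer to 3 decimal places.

Apply Bayes' rule: the posterior for each component is proportional to its prior times its likelihood at x.
Component likelihoods at x = 4 goals:
  f_A = e^(−2.44)·2.44^4/4! = 0.128727
  f_B = e^(−3.39)·3.39^4/4! = 0.185494
Unnormalised posteriors:
  P(Z=A)·f_A = 0.40 × 0.128727 = 0.0514908
  P(Z=B)·f_B = 0.60 × 0.185494 = 0.111296
Sum: 0.0514908 + 0.111296 = 0.162787
So the posterior for Mode B is 0.111296 / 0.162787 ≈ 0.684.

0.684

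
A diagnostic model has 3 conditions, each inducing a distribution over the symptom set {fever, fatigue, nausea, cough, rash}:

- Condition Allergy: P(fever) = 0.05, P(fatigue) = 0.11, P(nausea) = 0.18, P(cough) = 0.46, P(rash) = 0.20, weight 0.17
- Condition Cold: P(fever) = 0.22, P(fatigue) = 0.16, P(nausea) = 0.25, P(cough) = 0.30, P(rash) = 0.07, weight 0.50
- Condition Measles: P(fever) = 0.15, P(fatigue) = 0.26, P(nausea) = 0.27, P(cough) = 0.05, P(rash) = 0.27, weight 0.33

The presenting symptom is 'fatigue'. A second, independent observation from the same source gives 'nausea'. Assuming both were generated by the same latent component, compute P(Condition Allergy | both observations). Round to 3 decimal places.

By Bayes' theorem, P(k | x) = w_k f_k(x) / Σ_j w_j f_j(x).
Since both observations come from the same component, the likelihood for component k is f_k(x₁)·f_k(x₂).
  L_Allergy = [P(fatigue | comp) = 0.11] × [0.18] = 0.0198
  L_Cold = [P(fatigue | comp) = 0.16] × [0.25] = 0.04
  L_Measles = [P(fatigue | comp) = 0.26] × [0.27] = 0.0702
Weight by the priors:
  w_Allergy·L_Allergy = 0.17 × 0.0198 = 0.003366
  w_Cold·L_Cold = 0.50 × 0.04 = 0.02
  w_Measles·L_Measles = 0.33 × 0.0702 = 0.023166
Marginal: 0.003366 + 0.02 + 0.023166 = 0.046532
So the posterior for Condition Allergy is 0.003366 / 0.046532 ≈ 0.072.

0.072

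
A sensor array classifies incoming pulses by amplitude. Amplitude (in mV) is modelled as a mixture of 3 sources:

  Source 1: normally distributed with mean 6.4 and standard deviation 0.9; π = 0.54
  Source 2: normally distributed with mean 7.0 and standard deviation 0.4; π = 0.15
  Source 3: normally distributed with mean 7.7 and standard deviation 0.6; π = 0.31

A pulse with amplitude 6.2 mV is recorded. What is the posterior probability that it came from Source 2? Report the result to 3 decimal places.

0.077

Posterior ∝ prior × likelihood, so P(k | x) ∝ P(Z=k) f_k(x); normalise over all components.
Evaluate each component's likelihood at the observed value:
  f_1 = 0.432458
  f_2 = 0.134977
  f_3 = 0.0292138
Unnormalised posteriors:
  P(Z=1)·f_1 = 0.54 × 0.432458 = 0.233527
  P(Z=2)·f_2 = 0.15 × 0.134977 = 0.0202466
  P(Z=3)·f_3 = 0.31 × 0.0292138 = 0.00905629
Sum: 0.233527 + 0.0202466 + 0.00905629 = 0.26283
Responsibility of Source 2: 0.0202466 / 0.26283 ≈ 0.077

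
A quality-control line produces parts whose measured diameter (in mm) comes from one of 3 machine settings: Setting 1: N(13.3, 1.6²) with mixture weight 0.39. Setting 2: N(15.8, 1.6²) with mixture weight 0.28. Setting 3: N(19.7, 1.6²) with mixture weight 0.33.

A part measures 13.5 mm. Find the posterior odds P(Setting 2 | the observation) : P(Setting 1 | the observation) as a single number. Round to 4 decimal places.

0.2575

The posterior odds equal the prior odds times the likelihood ratio: (π_i/π_j)·(f_i(x)/f_j(x)).
Evaluate each component's likelihood at the observed value:
  L_1 = (1/(1.6·√(2π)))·exp(−(13.5−13.3)²/(2·1.6²)) = 0.249339·exp(-0.00781) = 0.247399
  L_2 = (1/(1.6·√(2π)))·exp(−(13.5−15.8)²/(2·1.6²)) = 0.249339·exp(-1.03320) = 0.0887311
  L_3 = (1/(1.6·√(2π)))·exp(−(13.5−19.7)²/(2·1.6²)) = 0.249339·exp(-7.50781) = 0.000136832
Odds = (0.28/0.39) × (0.0887311/0.247399) = 0.717949 × 0.358656 ≈ 0.2575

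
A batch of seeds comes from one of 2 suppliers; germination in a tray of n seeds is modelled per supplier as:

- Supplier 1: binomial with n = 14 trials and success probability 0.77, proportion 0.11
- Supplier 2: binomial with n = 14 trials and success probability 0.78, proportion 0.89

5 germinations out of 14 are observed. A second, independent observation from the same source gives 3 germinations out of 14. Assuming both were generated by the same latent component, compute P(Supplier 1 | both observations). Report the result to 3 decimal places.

0.213

Posterior ∝ prior × likelihood, so P(k | x) ∝ w_k f_k(x); normalise over all components.
Since both observations come from the same component, the likelihood for component k is f_k(x₁)·f_k(x₂).
  p_1 = [C(14,5)·0.77^5·0.23^9 = 2002·0.270678·1.80115e-06 = 0.000976041] × [1.58336e-05] = 1.54543e-08
  p_2 = [C(14,5)·0.78^5·0.22^9 = 2002·0.288717·1.20727e-06 = 0.000697816] × [1.00933e-05] = 7.0433e-09
Unnormalised posteriors:
  w_1·p_1 = 0.11 × 1.54543e-08 = 1.69997e-09
  w_2·p_2 = 0.89 × 7.0433e-09 = 6.26853e-09
Marginal: 1.69997e-09 + 6.26853e-09 = 7.9685e-09
So the posterior for Supplier 1 is 1.69997e-09 / 7.9685e-09 ≈ 0.213.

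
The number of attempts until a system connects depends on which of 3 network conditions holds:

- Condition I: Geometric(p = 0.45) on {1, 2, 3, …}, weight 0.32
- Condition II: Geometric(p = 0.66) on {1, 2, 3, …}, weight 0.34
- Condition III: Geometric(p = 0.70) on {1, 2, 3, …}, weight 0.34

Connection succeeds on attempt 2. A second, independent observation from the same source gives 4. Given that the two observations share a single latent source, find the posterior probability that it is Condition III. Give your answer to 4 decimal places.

0.1458

P(component k | x) = P(Z=k)·f_k(x) / marginal(x), where marginal(x) = Σ_j P(Z=j)·f_j(x).
Since both observations come from the same component, the likelihood for component k is f_k(x₁)·f_k(x₂).
  p_I = [0.2475] × [0.0748688] = 0.01853
  p_II = [0.2244] × [0.0259406] = 0.00582108
  p_III = [0.21] × [0.0189] = 0.003969
Multiply by the mixture weights:
  P(Z=I)·p_I = 0.32 × 0.01853 = 0.00592961
  P(Z=II)·p_II = 0.34 × 0.00582108 = 0.00197917
  P(Z=III)·p_III = 0.34 × 0.003969 = 0.00134946
Evidence: 0.00592961 + 0.00197917 + 0.00134946 = 0.00925823
Responsibility of Condition III: 0.00134946 / 0.00925823 ≈ 0.1458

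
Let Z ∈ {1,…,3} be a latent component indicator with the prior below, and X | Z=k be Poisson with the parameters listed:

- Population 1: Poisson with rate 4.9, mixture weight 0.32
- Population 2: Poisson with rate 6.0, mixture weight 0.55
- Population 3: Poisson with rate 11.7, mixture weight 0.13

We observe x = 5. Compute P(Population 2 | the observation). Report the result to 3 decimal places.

By Bayes' theorem, P(k | x) = π_k f_k(x) / Σ_j π_j f_j(x).
Evaluate each component's likelihood at the observed value:
  p_1 = e^(−4.9)·4.9^5/5! = 0.17529
  p_2 = e^(−6.0)·6.0^5/5! = 0.160623
  p_3 = e^(−11.7)·11.7^5/5! = 0.0151531
Weight by the priors:
  π_1·p_1 = 0.32 × 0.17529 = 0.0560927
  π_2·p_2 = 0.55 × 0.160623 = 0.0883427
  π_3·p_3 = 0.13 × 0.0151531 = 0.00196991
Denominator: 0.0560927 + 0.0883427 + 0.00196991 = 0.146405
P(Population 2 | data) ≈ 0.603

0.603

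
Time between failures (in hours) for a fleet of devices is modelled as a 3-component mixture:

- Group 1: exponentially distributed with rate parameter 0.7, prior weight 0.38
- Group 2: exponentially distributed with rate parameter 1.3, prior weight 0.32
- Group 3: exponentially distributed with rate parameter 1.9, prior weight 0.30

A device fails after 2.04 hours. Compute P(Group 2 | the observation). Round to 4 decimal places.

P(component k | x) = w_k·f_k(x) / marginal(x), where marginal(x) = Σ_j w_j·f_j(x).
Evaluate each component's likelihood at the observed value:
  p_1 = 0.7·e^(−0.7·2.04) = 0.7·e^(−1.4280) = 0.167852
  p_2 = 1.3·e^(−1.3·2.04) = 1.3·e^(−2.6520) = 0.0916631
  p_3 = 1.9·e^(−1.9·2.04) = 1.9·e^(−3.8760) = 0.0393938
Prior × likelihood for each component:
  w_1·p_1 = 0.38 × 0.167852 = 0.0637836
  w_2·p_2 = 0.32 × 0.0916631 = 0.0293322
  w_3·p_3 = 0.30 × 0.0393938 = 0.0118181
Denominator: 0.0637836 + 0.0293322 + 0.0118181 = 0.104934
So the posterior for Group 2 is 0.0293322 / 0.104934 ≈ 0.2795.

0.2795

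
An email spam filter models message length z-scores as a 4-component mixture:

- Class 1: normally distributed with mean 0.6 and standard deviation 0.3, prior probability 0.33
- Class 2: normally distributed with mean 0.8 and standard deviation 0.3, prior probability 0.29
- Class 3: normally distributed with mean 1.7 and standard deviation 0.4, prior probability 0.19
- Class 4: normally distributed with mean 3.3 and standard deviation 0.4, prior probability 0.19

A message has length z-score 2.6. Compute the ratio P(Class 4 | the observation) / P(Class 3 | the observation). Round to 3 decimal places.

2.718

Only the two components matter; the odds are (π_i f_i(x)) / (π_j f_j(x)).
Normal densities:
  L_1 = 2.9703e-10
  L_2 = 2.02529e-08
  L_3 = 0.0793491
  L_4 = 0.215693
Posterior odds = (π_4·L_4) / (π_3·L_3) = (0.19·0.215693) / (0.19·0.0793491) = 0.0409817 / 0.0150763 ≈ 2.718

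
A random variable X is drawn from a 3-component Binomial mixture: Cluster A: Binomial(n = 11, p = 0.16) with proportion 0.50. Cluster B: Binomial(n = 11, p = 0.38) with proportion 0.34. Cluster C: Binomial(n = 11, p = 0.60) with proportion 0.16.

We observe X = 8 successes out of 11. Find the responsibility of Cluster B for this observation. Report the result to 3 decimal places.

0.170

Posterior ∝ prior × likelihood, so P(k | x) ∝ w_k f_k(x); normalise over all components.
Component likelihoods at x = 8 successes out of 11:
  f_A = 4.20031e-05
  f_B = 0.0170973
  f_C = 0.177367
Multiply by the mixture weights:
  w_A·f_A = 0.50 × 4.20031e-05 = 2.10016e-05
  w_B·f_B = 0.34 × 0.0170973 = 0.00581309
  w_C·f_C = 0.16 × 0.177367 = 0.0283788
Normaliser: 2.10016e-05 + 0.00581309 + 0.0283788 = 0.0342129
P(Cluster B | x) = 0.00581309 / 0.0342129 ≈ 0.170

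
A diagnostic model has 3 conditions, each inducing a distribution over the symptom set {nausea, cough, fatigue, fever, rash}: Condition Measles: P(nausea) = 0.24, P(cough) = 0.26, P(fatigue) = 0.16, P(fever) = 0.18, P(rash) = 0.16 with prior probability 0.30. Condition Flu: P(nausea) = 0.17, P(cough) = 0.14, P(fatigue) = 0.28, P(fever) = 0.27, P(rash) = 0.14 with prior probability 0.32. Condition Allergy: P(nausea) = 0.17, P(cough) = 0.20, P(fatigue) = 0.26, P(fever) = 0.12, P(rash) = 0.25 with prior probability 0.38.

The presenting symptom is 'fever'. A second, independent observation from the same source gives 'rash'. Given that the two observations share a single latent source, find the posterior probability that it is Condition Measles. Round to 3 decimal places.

0.269

Apply Bayes' rule: the posterior for each component is proportional to its prior times its likelihood at x.
Since both observations come from the same component, the likelihood for component k is f_k(x₁)·f_k(x₂).
  L_Measles = [P(fever | comp) = 0.18] × [0.16] = 0.0288
  L_Flu = [P(fever | comp) = 0.27] × [0.14] = 0.0378
  L_Allergy = [P(fever | comp) = 0.12] × [0.25] = 0.03
Prior × likelihood for each component:
  P(Z=Measles)·L_Measles = 0.30 × 0.0288 = 0.00864
  P(Z=Flu)·L_Flu = 0.32 × 0.0378 = 0.012096
  P(Z=Allergy)·L_Allergy = 0.38 × 0.03 = 0.0114
Sum: 0.00864 + 0.012096 + 0.0114 = 0.032136
P(Condition Measles | x₁,x₂) ≈ 0.269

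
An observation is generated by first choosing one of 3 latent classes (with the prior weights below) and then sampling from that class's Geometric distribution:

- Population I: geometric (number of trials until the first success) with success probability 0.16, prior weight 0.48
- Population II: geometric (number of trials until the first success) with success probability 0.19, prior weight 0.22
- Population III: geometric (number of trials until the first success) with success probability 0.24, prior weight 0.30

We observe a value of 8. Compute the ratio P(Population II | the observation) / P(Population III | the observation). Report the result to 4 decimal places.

0.9069

Since P(k|x) ∝ w_k f_k(x), the posterior odds are w_i f_i(x) / (w_j f_j(x)).
Evaluate each component's likelihood at the observed value:
  L_I = 0.16·(1−0.16)^7 = 0.16·0.29509 = 0.0472145
  L_II = 0.19·(1−0.19)^7 = 0.19·0.228768 = 0.0434659
  L_III = 0.24·(1−0.24)^7 = 0.24·0.146452 = 0.0351485
Posterior odds = (w_II·L_II) / (w_III·L_III) = (0.22·0.0434659) / (0.30·0.0351485) = 0.0095625 / 0.0105445 ≈ 0.9069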